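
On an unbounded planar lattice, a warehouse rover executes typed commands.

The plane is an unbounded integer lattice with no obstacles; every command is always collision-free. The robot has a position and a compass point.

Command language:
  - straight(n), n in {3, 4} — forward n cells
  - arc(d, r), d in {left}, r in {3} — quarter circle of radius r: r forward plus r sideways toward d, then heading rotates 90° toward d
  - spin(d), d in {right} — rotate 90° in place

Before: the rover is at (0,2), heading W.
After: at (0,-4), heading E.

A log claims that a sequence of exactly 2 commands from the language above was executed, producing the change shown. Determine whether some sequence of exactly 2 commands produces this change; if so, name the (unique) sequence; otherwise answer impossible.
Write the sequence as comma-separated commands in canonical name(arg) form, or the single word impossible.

arc(left, 3), arc(left, 3)

key: cell and facing (now E) both changed — the 2 commands mix motion and turning
from: at (0,2), heading W
[1] after arc(left, 3): at (-3,-1), heading S
[2] after arc(left, 3): at (0,-4), heading E
no other 2-command option fits: unique.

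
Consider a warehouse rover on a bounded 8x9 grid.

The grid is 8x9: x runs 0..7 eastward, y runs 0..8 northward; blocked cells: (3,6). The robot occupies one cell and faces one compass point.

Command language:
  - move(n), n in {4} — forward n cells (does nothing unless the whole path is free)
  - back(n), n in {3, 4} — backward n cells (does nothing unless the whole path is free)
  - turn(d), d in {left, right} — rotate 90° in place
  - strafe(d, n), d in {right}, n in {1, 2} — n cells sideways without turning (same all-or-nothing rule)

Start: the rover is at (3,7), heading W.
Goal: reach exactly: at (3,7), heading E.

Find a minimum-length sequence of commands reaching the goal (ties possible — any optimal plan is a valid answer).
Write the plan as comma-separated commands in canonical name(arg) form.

initial: at (3,7), heading W
1. turn(left) → at (3,7), heading S
2. turn(left) → at (3,7), heading E
no 1-step plan works, so 2 is optimal.

turn(left), turn(left)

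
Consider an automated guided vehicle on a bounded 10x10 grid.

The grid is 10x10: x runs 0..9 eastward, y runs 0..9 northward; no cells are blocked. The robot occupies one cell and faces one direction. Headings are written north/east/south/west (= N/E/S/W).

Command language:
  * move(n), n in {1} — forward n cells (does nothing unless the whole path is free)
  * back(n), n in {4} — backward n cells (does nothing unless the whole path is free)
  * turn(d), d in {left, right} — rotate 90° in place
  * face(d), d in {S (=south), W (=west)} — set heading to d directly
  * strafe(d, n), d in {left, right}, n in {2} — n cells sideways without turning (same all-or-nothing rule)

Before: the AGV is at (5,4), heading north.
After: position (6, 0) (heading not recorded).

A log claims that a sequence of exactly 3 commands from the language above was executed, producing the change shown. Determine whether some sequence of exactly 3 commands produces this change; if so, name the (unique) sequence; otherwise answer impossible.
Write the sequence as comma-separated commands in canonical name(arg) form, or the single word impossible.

key: order matters: swapping back(4) and move(1) lands elsewhere
initial: at (5,4), heading north
t=1 back(4) ⇒ at (5,0), heading north
t=2 turn(right) ⇒ at (5,0), heading east
t=3 move(1) ⇒ at (6,0), heading east
no other 3-command option fits: unique.

back(4), turn(right), move(1)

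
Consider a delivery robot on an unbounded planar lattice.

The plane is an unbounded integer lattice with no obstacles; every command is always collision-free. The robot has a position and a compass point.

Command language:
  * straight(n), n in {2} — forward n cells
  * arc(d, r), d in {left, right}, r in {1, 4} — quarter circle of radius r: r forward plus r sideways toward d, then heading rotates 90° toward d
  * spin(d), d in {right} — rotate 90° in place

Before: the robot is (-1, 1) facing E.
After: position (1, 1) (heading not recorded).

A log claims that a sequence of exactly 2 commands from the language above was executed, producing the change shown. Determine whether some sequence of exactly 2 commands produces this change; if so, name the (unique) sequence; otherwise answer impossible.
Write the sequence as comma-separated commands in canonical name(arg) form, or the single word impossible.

straight(2), spin(right)

key: running spin(right) before straight(2) would end elsewhere — order is forced
t0: (-1, 1) facing E
[1] after straight(2): (1, 1) facing E
[2] after spin(right): (1, 1) facing S
no other 2-command option fits: unique.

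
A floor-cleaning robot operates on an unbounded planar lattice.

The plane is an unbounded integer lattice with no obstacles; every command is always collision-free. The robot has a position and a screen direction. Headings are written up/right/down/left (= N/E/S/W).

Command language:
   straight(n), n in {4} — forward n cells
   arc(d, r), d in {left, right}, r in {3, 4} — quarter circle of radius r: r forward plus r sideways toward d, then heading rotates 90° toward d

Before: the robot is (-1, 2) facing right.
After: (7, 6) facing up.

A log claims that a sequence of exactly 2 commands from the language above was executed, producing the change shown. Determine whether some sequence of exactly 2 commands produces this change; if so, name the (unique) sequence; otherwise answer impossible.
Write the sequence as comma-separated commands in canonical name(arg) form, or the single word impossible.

straight(4), arc(left, 4)

key: running arc(left, 4) before straight(4) would end elsewhere — order is forced
t0: (-1, 2) facing right
t=1 straight(4) ⇒ (3, 2) facing right
t=2 arc(left, 4) ⇒ (7, 6) facing up
all 25 alternatives checked — unique.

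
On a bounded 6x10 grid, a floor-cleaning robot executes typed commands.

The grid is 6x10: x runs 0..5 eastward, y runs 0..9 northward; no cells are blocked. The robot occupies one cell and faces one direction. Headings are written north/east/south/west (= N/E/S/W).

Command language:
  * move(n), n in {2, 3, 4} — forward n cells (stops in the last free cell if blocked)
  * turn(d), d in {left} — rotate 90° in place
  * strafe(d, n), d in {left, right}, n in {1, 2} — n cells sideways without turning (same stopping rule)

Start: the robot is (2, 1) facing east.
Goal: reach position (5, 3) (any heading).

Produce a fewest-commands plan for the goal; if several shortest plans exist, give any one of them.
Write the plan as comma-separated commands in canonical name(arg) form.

from: (2, 1) facing east
1. move(3) → (5, 1) facing east
2. strafe(left, 2) → (5, 3) facing east
no 1-step plan works, so 2 is optimal.

move(3), strafe(left, 2)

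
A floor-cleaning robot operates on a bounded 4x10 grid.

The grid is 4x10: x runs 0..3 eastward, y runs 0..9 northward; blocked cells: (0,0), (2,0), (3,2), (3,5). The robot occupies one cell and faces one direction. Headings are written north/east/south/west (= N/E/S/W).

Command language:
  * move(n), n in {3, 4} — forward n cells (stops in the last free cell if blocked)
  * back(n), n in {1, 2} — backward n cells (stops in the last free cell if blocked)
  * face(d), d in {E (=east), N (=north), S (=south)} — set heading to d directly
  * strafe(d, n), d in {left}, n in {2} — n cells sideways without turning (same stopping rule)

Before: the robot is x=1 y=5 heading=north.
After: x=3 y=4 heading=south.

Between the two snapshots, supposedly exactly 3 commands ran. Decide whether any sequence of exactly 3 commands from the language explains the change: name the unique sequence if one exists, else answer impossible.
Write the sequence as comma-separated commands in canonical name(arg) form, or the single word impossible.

key: position moved to (3,4) AND the heading swung to S — translation plus rotation needed
start: x=1 y=5 heading=north
step 1 (back(1)): x=1 y=4 heading=north
step 2 (face(S)): x=1 y=4 heading=south
step 3 (strafe(left, 2)): x=3 y=4 heading=south
uniquely the one of 512 3-step routes that fits.

back(1), face(S), strafe(left, 2)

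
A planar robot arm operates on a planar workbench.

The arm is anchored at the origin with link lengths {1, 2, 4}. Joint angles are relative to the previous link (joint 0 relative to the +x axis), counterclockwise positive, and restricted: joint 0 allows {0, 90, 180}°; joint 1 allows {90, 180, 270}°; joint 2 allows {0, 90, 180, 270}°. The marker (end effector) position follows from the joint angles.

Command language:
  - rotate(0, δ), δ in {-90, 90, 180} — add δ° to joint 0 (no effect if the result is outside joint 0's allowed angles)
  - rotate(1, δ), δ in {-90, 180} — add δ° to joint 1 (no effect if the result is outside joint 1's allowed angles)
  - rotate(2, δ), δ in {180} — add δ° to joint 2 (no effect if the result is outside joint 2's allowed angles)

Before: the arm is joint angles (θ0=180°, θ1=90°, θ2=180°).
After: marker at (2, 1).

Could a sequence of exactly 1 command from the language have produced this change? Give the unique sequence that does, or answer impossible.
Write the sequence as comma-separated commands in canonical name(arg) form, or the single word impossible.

begin: joint angles (θ0=180°, θ1=90°, θ2=180°)
1. rotate(0, -90) → joint angles (θ0=90°, θ1=90°, θ2=180°)
all 6 alternatives checked — unique.

rotate(0, -90)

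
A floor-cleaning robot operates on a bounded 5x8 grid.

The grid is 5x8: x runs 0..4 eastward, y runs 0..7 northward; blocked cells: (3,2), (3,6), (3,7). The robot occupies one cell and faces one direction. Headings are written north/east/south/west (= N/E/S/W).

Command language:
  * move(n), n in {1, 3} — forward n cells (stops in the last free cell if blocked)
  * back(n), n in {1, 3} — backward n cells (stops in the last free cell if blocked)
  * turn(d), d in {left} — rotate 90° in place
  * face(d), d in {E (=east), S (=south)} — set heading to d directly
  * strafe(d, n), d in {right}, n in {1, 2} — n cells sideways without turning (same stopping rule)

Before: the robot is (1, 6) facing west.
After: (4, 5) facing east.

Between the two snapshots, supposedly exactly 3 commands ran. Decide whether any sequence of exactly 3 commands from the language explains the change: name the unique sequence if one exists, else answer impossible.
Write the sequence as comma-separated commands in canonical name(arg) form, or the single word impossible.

face(E), strafe(right, 1), move(3)

key: running move(3) before face(E) would end elsewhere — order is forced
initial: (1, 6) facing west
1. face(E) → (1, 6) facing east
2. strafe(right, 1) → (1, 5) facing east
3. move(3) → (4, 5) facing east
all 729 alternatives checked — unique.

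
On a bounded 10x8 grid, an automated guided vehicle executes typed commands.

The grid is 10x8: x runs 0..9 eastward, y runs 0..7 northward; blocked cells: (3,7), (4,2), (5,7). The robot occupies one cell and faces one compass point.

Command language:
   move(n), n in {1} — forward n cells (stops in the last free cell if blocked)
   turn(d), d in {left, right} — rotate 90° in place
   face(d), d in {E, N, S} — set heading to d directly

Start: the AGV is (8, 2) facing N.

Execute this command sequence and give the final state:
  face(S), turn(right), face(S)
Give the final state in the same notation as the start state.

(8, 2) facing S

begin: (8, 2) facing N
1. face(S) → (8, 2) facing S
2. turn(right) → (8, 2) facing W
3. face(S) → (8, 2) facing S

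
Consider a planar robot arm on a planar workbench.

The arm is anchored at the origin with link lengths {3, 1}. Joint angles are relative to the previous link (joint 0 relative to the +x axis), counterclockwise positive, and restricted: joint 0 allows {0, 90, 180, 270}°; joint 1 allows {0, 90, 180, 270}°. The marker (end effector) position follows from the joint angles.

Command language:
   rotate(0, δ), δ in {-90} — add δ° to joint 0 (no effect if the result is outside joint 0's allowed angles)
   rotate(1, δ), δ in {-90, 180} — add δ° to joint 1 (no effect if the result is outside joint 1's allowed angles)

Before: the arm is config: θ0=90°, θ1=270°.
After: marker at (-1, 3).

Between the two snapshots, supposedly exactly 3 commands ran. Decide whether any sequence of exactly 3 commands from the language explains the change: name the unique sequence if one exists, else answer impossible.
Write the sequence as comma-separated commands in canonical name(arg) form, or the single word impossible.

begin: config: θ0=90°, θ1=270°
t=1 rotate(1, 180) ⇒ config: θ0=90°, θ1=90°
t=2 rotate(1, 180) ⇒ config: θ0=90°, θ1=270°
t=3 rotate(1, 180) ⇒ config: θ0=90°, θ1=90°
all 27 alternatives checked — unique.

rotate(1, 180), rotate(1, 180), rotate(1, 180)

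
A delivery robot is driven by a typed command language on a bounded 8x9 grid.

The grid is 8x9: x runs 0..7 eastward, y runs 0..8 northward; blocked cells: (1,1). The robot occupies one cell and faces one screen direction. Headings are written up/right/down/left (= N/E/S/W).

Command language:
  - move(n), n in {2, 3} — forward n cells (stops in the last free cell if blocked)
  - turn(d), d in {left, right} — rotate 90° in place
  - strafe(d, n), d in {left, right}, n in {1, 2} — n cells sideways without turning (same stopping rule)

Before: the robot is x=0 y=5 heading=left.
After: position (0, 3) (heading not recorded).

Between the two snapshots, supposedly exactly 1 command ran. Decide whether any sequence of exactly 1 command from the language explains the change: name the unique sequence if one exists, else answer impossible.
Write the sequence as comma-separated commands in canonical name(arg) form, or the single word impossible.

strafe(left, 2)

begin: x=0 y=5 heading=left
t=1 strafe(left, 2) ⇒ x=0 y=3 heading=left
no other 1-command option fits: unique.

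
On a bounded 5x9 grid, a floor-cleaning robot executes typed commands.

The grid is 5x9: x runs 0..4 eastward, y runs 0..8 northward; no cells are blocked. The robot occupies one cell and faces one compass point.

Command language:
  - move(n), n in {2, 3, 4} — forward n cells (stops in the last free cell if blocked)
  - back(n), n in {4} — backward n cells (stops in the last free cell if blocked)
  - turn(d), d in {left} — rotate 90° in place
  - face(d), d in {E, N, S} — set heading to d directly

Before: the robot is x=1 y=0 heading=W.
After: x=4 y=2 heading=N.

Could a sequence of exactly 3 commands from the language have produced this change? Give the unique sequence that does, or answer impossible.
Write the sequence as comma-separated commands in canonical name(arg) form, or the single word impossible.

key: position moved to (4,2) AND the heading swung to N — translation plus rotation needed
start: x=1 y=0 heading=W
t=1 back(4) ⇒ x=4 y=0 heading=W
t=2 face(N) ⇒ x=4 y=0 heading=N
t=3 move(2) ⇒ x=4 y=2 heading=N
no other 3-command option fits: unique.

back(4), face(N), move(2)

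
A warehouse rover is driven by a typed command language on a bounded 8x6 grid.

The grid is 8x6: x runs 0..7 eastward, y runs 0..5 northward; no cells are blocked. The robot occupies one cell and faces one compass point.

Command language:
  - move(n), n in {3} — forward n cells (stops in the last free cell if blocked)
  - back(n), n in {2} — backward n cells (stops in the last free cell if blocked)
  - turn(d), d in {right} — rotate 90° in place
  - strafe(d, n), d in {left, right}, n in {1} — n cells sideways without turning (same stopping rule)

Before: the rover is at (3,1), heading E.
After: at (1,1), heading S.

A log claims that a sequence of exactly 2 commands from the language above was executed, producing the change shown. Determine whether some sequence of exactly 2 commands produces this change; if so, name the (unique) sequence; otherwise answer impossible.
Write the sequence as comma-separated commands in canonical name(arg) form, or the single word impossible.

back(2), turn(right)

key: order matters: swapping back(2) and turn(right) lands elsewhere
start: at (3,1), heading E
[1] after back(2): at (1,1), heading E
[2] after turn(right): at (1,1), heading S
uniquely the one of 25 2-step routes that fits.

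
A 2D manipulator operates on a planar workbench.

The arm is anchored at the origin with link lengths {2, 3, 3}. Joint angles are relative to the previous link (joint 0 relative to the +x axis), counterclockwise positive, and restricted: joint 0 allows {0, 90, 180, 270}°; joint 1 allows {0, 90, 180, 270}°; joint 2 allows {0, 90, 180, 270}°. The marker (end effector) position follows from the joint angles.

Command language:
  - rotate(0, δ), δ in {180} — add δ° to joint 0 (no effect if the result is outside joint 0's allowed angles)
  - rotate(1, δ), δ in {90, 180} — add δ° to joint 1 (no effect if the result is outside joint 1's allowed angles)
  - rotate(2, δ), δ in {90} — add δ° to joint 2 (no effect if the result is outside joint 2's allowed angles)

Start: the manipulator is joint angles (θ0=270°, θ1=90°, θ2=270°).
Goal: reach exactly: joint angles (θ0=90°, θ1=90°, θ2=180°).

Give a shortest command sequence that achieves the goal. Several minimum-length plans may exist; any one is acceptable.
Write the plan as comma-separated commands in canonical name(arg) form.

rotate(0, 180), rotate(2, 90), rotate(2, 90), rotate(2, 90)

from: joint angles (θ0=270°, θ1=90°, θ2=270°)
step 1 (rotate(0, 180)): joint angles (θ0=90°, θ1=90°, θ2=270°)
step 2 (rotate(2, 90)): joint angles (θ0=90°, θ1=90°, θ2=0°)
step 3 (rotate(2, 90)): joint angles (θ0=90°, θ1=90°, θ2=90°)
step 4 (rotate(2, 90)): joint angles (θ0=90°, θ1=90°, θ2=180°)
shorter routes all fall short; 4 is best.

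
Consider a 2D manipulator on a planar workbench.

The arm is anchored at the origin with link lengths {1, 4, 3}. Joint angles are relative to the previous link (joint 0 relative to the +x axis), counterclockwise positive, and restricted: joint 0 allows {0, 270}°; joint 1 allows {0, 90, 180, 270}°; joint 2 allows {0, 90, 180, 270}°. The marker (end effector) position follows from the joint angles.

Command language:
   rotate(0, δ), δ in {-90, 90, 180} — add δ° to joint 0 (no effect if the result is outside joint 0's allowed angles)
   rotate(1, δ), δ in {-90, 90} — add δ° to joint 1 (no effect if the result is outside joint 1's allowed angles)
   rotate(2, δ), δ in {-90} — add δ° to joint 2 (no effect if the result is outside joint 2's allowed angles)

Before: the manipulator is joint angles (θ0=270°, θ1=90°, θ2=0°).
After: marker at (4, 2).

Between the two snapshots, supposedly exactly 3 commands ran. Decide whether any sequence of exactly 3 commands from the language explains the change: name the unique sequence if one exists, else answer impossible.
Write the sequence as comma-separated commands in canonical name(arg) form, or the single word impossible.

begin: joint angles (θ0=270°, θ1=90°, θ2=0°)
t=1 rotate(2, -90) ⇒ joint angles (θ0=270°, θ1=90°, θ2=270°)
t=2 rotate(2, -90) ⇒ joint angles (θ0=270°, θ1=90°, θ2=180°)
t=3 rotate(2, -90) ⇒ joint angles (θ0=270°, θ1=90°, θ2=90°)
no rival 3-sequence matches.

rotate(2, -90), rotate(2, -90), rotate(2, -90)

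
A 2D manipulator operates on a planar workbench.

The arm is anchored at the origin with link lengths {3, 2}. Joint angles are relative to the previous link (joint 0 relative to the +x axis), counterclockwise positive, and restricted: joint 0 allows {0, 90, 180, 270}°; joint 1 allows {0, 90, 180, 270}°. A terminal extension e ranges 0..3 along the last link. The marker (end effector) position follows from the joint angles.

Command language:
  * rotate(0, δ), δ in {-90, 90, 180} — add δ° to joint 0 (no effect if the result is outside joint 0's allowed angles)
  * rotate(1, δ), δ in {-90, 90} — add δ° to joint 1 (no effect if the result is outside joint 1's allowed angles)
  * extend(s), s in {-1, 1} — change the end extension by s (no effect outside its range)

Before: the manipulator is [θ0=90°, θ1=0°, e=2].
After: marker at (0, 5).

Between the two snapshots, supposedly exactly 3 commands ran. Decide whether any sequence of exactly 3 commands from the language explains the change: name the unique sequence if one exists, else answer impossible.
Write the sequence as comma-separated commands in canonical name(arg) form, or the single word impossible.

t0: [θ0=90°, θ1=0°, e=2]
step 1 (extend(-1)): [θ0=90°, θ1=0°, e=1]
step 2 (extend(-1)): [θ0=90°, θ1=0°, e=0]
step 3 (extend(-1)): [θ0=90°, θ1=0°, e=0]
no rival 3-sequence matches.

extend(-1), extend(-1), extend(-1)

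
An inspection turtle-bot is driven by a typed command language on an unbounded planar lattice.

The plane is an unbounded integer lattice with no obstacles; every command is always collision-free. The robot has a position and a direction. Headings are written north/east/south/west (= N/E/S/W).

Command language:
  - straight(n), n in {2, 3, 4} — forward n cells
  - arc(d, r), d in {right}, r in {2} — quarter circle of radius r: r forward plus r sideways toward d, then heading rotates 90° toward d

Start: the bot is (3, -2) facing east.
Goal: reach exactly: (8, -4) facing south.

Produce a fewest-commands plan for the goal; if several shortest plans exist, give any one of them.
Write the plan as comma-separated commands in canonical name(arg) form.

start: (3, -2) facing east
1. straight(3) → (6, -2) facing east
2. arc(right, 2) → (8, -4) facing south
no 1-step plan works, so 2 is optimal.

straight(3), arc(right, 2)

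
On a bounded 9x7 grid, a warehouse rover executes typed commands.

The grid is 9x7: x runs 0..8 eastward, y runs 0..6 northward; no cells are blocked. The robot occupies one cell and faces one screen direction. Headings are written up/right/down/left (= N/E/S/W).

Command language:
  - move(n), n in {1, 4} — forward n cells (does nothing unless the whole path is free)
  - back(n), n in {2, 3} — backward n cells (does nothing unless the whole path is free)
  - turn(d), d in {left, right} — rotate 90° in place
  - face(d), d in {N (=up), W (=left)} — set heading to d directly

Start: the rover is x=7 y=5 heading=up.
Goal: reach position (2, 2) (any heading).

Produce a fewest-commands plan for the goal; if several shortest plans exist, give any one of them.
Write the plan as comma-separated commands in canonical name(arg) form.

t0: x=7 y=5 heading=up
1. back(3) → x=7 y=2 heading=up
2. turn(left) → x=7 y=2 heading=left
3. move(4) → x=3 y=2 heading=left
4. move(1) → x=2 y=2 heading=left
minimal: 4 command(s), checked below 4.

back(3), turn(left), move(4), move(1)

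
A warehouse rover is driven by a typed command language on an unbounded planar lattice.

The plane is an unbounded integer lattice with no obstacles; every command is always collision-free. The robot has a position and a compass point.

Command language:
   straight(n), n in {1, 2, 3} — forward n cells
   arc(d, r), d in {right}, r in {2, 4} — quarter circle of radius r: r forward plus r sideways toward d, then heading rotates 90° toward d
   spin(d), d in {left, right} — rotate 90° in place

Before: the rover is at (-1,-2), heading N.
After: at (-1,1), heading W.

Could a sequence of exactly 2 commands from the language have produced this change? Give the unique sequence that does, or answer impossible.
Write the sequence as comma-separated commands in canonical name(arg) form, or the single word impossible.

key: running spin(left) before straight(3) would end elsewhere — order is forced
from: at (-1,-2), heading N
step 1 (straight(3)): at (-1,1), heading N
step 2 (spin(left)): at (-1,1), heading W
no rival 2-sequence matches.

straight(3), spin(left)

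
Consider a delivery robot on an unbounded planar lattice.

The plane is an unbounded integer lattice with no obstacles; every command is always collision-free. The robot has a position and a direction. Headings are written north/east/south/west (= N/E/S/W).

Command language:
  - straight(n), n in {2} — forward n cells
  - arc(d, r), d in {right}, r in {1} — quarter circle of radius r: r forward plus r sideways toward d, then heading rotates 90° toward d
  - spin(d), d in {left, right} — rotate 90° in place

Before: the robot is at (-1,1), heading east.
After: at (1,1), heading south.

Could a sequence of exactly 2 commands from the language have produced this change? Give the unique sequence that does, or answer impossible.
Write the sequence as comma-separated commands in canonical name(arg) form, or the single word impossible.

key: position moved to (1,1) AND the heading swung to S — translation plus rotation needed
start: at (-1,1), heading east
[1] after straight(2): at (1,1), heading east
[2] after spin(right): at (1,1), heading south
no other 2-command option fits: unique.

straight(2), spin(right)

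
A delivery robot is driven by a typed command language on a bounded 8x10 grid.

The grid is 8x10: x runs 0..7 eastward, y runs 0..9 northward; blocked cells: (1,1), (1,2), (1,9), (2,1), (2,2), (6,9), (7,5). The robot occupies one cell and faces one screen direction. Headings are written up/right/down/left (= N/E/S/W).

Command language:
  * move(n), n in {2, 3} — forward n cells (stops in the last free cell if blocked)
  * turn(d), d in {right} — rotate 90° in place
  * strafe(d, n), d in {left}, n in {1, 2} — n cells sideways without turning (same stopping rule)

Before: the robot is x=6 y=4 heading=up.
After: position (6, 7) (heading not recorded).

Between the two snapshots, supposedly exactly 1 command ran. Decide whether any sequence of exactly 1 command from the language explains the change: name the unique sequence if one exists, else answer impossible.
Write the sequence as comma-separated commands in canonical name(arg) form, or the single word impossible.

initial: x=6 y=4 heading=up
1. move(3) → x=6 y=7 heading=up
all 5 alternatives checked — unique.

move(3)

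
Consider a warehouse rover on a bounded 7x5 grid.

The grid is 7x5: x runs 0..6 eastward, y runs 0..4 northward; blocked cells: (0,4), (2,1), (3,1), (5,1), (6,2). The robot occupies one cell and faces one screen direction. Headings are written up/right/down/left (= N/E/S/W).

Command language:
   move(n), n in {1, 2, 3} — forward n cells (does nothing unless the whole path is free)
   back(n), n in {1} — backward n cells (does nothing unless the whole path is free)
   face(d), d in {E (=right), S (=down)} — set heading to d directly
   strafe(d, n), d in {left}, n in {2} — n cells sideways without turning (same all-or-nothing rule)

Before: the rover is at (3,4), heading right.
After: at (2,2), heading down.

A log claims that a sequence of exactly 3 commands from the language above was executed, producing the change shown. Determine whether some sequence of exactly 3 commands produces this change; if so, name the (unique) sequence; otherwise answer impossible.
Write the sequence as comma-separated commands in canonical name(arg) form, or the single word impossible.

back(1), face(S), move(2)

key: cell and facing (now S) both changed — the 3 commands mix motion and turning
t0: at (3,4), heading right
t=1 back(1) ⇒ at (2,4), heading right
t=2 face(S) ⇒ at (2,4), heading down
t=3 move(2) ⇒ at (2,2), heading down
all 343 alternatives checked — unique.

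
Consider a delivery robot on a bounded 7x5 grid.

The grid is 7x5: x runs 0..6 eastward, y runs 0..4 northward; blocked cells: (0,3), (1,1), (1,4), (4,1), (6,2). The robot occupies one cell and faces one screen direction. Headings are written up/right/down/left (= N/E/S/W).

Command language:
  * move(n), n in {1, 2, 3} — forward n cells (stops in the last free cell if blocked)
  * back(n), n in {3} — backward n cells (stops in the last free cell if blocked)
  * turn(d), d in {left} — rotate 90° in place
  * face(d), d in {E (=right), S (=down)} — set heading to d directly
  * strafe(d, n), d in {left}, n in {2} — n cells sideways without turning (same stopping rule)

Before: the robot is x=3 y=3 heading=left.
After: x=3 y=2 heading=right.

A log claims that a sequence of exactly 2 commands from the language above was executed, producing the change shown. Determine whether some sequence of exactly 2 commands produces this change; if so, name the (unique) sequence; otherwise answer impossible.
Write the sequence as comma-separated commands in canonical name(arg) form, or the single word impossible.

every 2-command combo misses the target.

impossible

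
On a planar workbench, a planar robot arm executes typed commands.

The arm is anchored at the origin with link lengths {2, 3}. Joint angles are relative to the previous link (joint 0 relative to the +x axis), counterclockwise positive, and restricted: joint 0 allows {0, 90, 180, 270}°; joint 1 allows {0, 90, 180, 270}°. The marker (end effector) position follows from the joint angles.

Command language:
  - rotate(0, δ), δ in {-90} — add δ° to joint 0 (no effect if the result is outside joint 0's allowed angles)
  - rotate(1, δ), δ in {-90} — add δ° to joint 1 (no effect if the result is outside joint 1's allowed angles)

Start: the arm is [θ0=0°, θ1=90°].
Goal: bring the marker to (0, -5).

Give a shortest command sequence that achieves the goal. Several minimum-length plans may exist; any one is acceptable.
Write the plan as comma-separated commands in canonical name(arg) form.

from: [θ0=0°, θ1=90°]
[1] after rotate(0, -90): [θ0=270°, θ1=90°]
[2] after rotate(1, -90): [θ0=270°, θ1=0°]
no 1-step plan works, so 2 is optimal.

rotate(0, -90), rotate(1, -90)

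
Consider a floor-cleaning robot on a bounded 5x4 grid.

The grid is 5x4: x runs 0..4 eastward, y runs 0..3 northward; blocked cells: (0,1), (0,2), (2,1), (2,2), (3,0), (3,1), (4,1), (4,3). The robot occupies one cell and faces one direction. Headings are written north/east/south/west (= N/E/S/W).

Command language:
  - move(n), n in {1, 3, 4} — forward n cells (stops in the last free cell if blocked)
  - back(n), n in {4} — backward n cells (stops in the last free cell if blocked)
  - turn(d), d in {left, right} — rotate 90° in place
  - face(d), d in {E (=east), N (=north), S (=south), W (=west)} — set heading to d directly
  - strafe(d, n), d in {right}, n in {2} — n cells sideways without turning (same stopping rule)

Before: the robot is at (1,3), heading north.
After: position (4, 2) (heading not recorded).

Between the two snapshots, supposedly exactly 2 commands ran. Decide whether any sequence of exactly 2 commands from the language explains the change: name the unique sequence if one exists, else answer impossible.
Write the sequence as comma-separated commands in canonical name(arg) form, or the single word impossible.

all 121 sequences checked — none match.

impossible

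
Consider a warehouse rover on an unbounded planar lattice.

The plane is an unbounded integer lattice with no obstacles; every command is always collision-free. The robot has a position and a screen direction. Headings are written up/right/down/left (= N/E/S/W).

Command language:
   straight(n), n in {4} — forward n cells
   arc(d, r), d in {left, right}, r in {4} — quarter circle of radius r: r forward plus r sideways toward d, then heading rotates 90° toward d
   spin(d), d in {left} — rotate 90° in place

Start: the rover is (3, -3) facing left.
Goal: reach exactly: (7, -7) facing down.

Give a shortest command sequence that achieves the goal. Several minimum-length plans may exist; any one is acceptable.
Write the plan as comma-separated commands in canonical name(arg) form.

t0: (3, -3) facing left
[1] after spin(left): (3, -3) facing down
[2] after spin(left): (3, -3) facing right
[3] after arc(right, 4): (7, -7) facing down
shorter routes all fall short; 3 is best.

spin(left), spin(left), arc(right, 4)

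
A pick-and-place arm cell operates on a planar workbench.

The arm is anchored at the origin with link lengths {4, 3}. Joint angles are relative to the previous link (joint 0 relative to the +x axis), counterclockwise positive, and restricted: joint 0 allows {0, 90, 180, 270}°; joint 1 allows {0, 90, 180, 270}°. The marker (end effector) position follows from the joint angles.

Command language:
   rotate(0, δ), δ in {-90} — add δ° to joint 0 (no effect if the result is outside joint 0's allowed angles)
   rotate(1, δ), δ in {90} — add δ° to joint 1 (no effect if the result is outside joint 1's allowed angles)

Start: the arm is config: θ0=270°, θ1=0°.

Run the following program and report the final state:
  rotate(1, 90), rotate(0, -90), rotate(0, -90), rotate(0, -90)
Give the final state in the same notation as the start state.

t0: config: θ0=270°, θ1=0°
[1] after rotate(1, 90): config: θ0=270°, θ1=90°
[2] after rotate(0, -90): config: θ0=180°, θ1=90°
[3] after rotate(0, -90): config: θ0=90°, θ1=90°
[4] after rotate(0, -90): config: θ0=0°, θ1=90°

config: θ0=0°, θ1=90°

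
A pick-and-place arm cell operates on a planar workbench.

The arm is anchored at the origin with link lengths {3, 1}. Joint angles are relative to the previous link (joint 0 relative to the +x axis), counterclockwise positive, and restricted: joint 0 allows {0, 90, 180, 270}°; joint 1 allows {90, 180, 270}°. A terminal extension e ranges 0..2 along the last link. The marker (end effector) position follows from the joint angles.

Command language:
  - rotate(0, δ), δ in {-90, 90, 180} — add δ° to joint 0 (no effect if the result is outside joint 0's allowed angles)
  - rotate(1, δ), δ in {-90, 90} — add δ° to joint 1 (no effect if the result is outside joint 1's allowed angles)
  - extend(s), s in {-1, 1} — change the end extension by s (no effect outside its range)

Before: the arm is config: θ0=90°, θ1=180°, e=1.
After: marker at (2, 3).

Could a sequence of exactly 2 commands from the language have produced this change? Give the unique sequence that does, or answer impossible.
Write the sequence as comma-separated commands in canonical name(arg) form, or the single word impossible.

rotate(1, 90), rotate(1, 90)

begin: config: θ0=90°, θ1=180°, e=1
[1] after rotate(1, 90): config: θ0=90°, θ1=270°, e=1
[2] after rotate(1, 90): config: θ0=90°, θ1=270°, e=1
no other 2-command option fits: unique.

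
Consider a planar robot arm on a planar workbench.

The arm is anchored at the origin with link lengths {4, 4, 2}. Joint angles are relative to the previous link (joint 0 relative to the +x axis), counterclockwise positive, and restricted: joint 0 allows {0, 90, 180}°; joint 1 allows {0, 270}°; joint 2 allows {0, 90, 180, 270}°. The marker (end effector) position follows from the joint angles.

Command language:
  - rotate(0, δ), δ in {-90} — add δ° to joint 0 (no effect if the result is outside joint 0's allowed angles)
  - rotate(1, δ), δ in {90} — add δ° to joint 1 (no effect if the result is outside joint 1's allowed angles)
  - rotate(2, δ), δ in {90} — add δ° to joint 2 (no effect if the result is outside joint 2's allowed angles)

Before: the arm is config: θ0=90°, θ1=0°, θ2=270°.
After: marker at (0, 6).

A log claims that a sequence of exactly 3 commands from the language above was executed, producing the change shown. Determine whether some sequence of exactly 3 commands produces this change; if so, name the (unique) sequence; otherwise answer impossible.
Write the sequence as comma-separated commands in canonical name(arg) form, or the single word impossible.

rotate(2, 90), rotate(2, 90), rotate(2, 90)

begin: config: θ0=90°, θ1=0°, θ2=270°
[1] after rotate(2, 90): config: θ0=90°, θ1=0°, θ2=0°
[2] after rotate(2, 90): config: θ0=90°, θ1=0°, θ2=90°
[3] after rotate(2, 90): config: θ0=90°, θ1=0°, θ2=180°
no rival 3-sequence matches.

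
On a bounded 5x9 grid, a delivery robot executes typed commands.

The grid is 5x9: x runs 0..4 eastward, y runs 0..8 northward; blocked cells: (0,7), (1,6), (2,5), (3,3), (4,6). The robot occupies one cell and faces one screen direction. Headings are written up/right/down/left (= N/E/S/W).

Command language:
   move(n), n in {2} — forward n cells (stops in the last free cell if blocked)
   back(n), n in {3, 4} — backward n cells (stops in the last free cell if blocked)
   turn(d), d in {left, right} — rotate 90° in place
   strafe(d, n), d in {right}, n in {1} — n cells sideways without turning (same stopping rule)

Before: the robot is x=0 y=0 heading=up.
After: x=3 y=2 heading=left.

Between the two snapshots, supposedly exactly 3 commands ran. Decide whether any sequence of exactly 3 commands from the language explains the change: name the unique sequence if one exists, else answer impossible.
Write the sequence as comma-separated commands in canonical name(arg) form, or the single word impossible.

key: cell and facing (now W) both changed — the 3 commands mix motion and turning
begin: x=0 y=0 heading=up
[1] after move(2): x=0 y=2 heading=up
[2] after turn(left): x=0 y=2 heading=left
[3] after back(3): x=3 y=2 heading=left
uniquely the one of 216 3-step routes that fits.

move(2), turn(left), back(3)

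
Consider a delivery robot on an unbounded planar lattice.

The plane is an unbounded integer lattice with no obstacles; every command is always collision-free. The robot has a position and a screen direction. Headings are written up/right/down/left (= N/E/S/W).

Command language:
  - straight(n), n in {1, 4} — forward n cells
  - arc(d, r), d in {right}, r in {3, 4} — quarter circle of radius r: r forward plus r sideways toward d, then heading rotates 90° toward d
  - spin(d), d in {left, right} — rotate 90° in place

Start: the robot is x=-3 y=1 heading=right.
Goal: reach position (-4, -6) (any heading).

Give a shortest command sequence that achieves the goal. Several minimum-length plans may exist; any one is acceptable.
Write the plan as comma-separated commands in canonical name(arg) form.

arc(right, 3), arc(right, 4)

start: x=-3 y=1 heading=right
t=1 arc(right, 3) ⇒ x=0 y=-2 heading=down
t=2 arc(right, 4) ⇒ x=-4 y=-6 heading=left
nothing shorter than 2 reaches the goal.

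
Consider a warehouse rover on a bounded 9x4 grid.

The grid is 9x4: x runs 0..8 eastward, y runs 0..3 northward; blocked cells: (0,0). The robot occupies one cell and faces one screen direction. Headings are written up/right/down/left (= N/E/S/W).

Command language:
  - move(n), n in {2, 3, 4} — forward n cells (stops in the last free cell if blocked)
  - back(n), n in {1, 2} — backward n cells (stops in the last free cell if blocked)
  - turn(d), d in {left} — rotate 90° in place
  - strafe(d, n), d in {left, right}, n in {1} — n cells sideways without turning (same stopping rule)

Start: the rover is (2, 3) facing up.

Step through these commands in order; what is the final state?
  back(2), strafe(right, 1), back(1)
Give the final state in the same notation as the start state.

from: (2, 3) facing up
t=1 back(2) ⇒ (2, 1) facing up
t=2 strafe(right, 1) ⇒ (3, 1) facing up
t=3 back(1) ⇒ (3, 0) facing up

(3, 0) facing up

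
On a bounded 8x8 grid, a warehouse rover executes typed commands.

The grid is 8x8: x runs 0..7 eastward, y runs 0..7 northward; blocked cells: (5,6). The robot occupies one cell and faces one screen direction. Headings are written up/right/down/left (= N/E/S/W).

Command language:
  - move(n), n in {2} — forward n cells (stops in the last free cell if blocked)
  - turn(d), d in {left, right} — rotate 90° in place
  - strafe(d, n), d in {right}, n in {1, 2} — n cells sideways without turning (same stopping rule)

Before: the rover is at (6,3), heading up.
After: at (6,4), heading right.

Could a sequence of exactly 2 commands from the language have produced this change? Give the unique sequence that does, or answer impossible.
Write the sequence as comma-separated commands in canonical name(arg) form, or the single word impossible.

impossible

all 25 sequences checked — none match.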